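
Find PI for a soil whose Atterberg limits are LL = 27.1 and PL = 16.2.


Using PI = LL - PL
PI = 27.1 - 16.2
PI = 10.9


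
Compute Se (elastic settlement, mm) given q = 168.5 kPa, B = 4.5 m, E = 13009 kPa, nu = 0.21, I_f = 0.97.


Result: 54.045 mm

Derivation:
Using Se = q * B * (1 - nu^2) * I_f / E
1 - nu^2 = 1 - 0.21^2 = 0.9559
Se = 168.5 * 4.5 * 0.9559 * 0.97 / 13009
Se = 0.054045 m
Convert to mm: Se = 0.054045 * 1000 = 54.045 mm


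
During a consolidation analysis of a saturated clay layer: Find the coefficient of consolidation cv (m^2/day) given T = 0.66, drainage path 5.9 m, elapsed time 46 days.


Using cv = T * H_dr^2 / t
H_dr^2 = 5.9^2 = 34.81
cv = 0.66 * 34.81 / 46
cv = 0.49945 m^2/day


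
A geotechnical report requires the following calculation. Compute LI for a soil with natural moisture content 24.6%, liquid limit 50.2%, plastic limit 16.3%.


Result: 0.245

Derivation:
First compute the plasticity index:
PI = LL - PL = 50.2 - 16.3 = 33.9
Then compute the liquidity index:
LI = (w - PL) / PI
LI = (24.6 - 16.3) / 33.9
LI = 0.245


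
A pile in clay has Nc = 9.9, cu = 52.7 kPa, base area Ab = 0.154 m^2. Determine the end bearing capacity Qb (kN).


Using Qb = Nc * cu * Ab
Qb = 9.9 * 52.7 * 0.154
Qb = 80.35 kN


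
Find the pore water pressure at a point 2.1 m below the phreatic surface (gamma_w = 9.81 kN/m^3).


Using u = gamma_w * h_w
u = 9.81 * 2.1
u = 20.6 kPa


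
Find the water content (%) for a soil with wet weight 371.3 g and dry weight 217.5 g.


Using w = (m_wet - m_dry) / m_dry * 100
m_wet - m_dry = 371.3 - 217.5 = 153.8 g
w = 153.8 / 217.5 * 100
w = 70.71 %


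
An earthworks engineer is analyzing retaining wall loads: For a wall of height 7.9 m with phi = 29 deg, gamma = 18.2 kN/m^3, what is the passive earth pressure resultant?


Compute passive earth pressure coefficient:
Kp = tan^2(45 + phi/2) = tan^2(59.5) = 2.88206
Compute passive force:
Pp = 0.5 * Kp * gamma * H^2
Pp = 0.5 * 2.88206 * 18.2 * 7.9^2
Pp = 1636.81 kN/m


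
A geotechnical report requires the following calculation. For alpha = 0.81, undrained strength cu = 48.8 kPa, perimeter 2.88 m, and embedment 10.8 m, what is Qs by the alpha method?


Using Qs = alpha * cu * perimeter * L
Qs = 0.81 * 48.8 * 2.88 * 10.8
Qs = 1229.48 kN


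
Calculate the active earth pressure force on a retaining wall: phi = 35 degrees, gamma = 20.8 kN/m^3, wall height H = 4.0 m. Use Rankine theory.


Compute active earth pressure coefficient:
Ka = tan^2(45 - phi/2) = tan^2(27.5) = 0.27099
Compute active force:
Pa = 0.5 * Ka * gamma * H^2
Pa = 0.5 * 0.27099 * 20.8 * 4.0^2
Pa = 45.09 kN/m


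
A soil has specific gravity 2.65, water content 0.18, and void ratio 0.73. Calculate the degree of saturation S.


Using S = Gs * w / e
S = 2.65 * 0.18 / 0.73
S = 0.6534


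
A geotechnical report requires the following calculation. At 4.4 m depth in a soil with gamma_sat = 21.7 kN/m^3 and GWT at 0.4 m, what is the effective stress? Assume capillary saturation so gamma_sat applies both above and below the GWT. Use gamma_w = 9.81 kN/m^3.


Result: 56.24 kPa

Derivation:
Total stress = gamma_sat * depth
sigma = 21.7 * 4.4 = 95.48 kPa
Pore water pressure u = gamma_w * (depth - d_wt)
u = 9.81 * (4.4 - 0.4) = 39.24 kPa
Effective stress = sigma - u
sigma' = 95.48 - 39.24 = 56.24 kPa


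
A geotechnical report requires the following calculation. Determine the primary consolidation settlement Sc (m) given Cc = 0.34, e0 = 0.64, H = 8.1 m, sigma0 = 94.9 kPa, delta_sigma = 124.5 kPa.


Using Sc = Cc * H / (1 + e0) * log10((sigma0 + delta_sigma) / sigma0)
Stress ratio = (94.9 + 124.5) / 94.9 = 2.31191
log10(2.31191) = 0.36397
Cc * H / (1 + e0) = 0.34 * 8.1 / (1 + 0.64) = 1.67927
Sc = 1.67927 * 0.36397
Sc = 0.6112 m


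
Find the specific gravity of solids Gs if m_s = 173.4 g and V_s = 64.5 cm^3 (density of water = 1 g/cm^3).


Result: 2.688

Derivation:
Using Gs = m_s / (V_s * rho_w)
Since rho_w = 1 g/cm^3:
Gs = 173.4 / 64.5
Gs = 2.688


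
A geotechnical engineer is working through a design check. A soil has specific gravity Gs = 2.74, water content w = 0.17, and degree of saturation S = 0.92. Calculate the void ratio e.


Using the relation e = Gs * w / S
e = 2.74 * 0.17 / 0.92
e = 0.5063


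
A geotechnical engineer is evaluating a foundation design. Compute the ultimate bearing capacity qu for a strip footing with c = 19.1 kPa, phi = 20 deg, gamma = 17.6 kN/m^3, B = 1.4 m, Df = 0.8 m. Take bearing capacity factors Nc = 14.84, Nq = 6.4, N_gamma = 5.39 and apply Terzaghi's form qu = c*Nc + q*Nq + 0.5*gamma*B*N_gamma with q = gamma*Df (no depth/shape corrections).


Result: 439.96 kPa

Derivation:
Compute qu = c*Nc + gamma*Df*Nq + 0.5*gamma*B*N_gamma
Term 1: 19.1 * 14.84 = 283.444
Term 2: 17.6 * 0.8 * 6.4 = 90.112
Term 3: 0.5 * 17.6 * 1.4 * 5.39 = 66.4048
qu = 283.444 + 90.112 + 66.4048
qu = 439.96 kPa


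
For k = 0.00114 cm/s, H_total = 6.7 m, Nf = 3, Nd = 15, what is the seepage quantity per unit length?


Result: 1.528e-05 m^3/s per m

Derivation:
Convert k to m/s for unit consistency with H:
k = 0.00114 cm/s = 0.00114 / 100 m/s = 1.14e-05 m/s
Using q = k * H * Nf / Nd
Nf / Nd = 3 / 15 = 0.2
q = 1.14e-05 * 6.7 * 0.2
q = 1.528e-05 m^3/s per m


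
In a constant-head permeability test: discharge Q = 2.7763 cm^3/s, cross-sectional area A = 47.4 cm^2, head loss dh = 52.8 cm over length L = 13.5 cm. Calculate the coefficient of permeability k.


Result: 0.014976 cm/s

Derivation:
Compute hydraulic gradient:
i = dh / L = 52.8 / 13.5 = 3.91111
Then apply Darcy's law:
k = Q / (A * i)
k = 2.7763 / (47.4 * 3.91111)
k = 2.7763 / 185.387
k = 0.014976 cm/s


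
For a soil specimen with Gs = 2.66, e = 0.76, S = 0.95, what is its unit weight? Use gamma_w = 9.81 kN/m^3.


Result: 18.851 kN/m^3

Derivation:
Using gamma = gamma_w * (Gs + S*e) / (1 + e)
Numerator: Gs + S*e = 2.66 + 0.95*0.76 = 3.382
Denominator: 1 + e = 1 + 0.76 = 1.76
gamma = 9.81 * 3.382 / 1.76
gamma = 18.851 kN/m^3


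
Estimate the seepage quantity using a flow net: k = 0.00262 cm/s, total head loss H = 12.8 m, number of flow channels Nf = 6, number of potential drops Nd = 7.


Convert k to m/s for unit consistency with H:
k = 0.00262 cm/s = 0.00262 / 100 m/s = 2.62e-05 m/s
Using q = k * H * Nf / Nd
Nf / Nd = 6 / 7 = 0.8571
q = 2.62e-05 * 12.8 * 0.8571
q = 0.0002875 m^3/s per m


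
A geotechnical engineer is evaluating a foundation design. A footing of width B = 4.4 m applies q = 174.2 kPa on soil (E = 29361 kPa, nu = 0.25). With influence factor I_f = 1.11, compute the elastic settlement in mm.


Result: 27.166 mm

Derivation:
Using Se = q * B * (1 - nu^2) * I_f / E
1 - nu^2 = 1 - 0.25^2 = 0.9375
Se = 174.2 * 4.4 * 0.9375 * 1.11 / 29361
Se = 0.027166 m
Convert to mm: Se = 0.027166 * 1000 = 27.166 mm


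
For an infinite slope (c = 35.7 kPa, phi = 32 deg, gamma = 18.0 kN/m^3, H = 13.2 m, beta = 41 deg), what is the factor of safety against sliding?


Using Fs = c / (gamma*H*sin(beta)*cos(beta)) + tan(phi)/tan(beta)
Cohesion contribution = 35.7 / (18.0*13.2*sin(41)*cos(41))
Cohesion contribution = 0.303458
Friction contribution = tan(32)/tan(41) = 0.71883
Fs = 0.303458 + 0.71883
Fs = 1.022


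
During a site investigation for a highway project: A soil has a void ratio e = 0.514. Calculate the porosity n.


Using the relation n = e / (1 + e)
n = 0.514 / (1 + 0.514)
n = 0.514 / 1.514
n = 0.3395


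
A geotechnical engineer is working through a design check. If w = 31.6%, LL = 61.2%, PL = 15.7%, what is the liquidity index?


First compute the plasticity index:
PI = LL - PL = 61.2 - 15.7 = 45.5
Then compute the liquidity index:
LI = (w - PL) / PI
LI = (31.6 - 15.7) / 45.5
LI = 0.349


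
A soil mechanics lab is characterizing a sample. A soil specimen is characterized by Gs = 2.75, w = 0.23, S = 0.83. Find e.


Using the relation e = Gs * w / S
e = 2.75 * 0.23 / 0.83
e = 0.762


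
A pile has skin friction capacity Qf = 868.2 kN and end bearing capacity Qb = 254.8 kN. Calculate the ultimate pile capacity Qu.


Using Qu = Qf + Qb
Qu = 868.2 + 254.8
Qu = 1123.0 kN


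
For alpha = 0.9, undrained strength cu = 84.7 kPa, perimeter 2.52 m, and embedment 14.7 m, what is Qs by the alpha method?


Using Qs = alpha * cu * perimeter * L
Qs = 0.9 * 84.7 * 2.52 * 14.7
Qs = 2823.86 kN


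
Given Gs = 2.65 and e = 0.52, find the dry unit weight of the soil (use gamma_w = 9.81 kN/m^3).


Result: 17.103 kN/m^3

Derivation:
Using gamma_d = Gs * gamma_w / (1 + e)
gamma_d = 2.65 * 9.81 / (1 + 0.52)
gamma_d = 2.65 * 9.81 / 1.52
gamma_d = 17.103 kN/m^3


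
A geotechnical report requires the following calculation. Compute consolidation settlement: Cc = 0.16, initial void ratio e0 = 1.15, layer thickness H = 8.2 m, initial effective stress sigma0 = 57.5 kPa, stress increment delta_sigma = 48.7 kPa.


Using Sc = Cc * H / (1 + e0) * log10((sigma0 + delta_sigma) / sigma0)
Stress ratio = (57.5 + 48.7) / 57.5 = 1.84696
log10(1.84696) = 0.266457
Cc * H / (1 + e0) = 0.16 * 8.2 / (1 + 1.15) = 0.610233
Sc = 0.610233 * 0.266457
Sc = 0.1626 m


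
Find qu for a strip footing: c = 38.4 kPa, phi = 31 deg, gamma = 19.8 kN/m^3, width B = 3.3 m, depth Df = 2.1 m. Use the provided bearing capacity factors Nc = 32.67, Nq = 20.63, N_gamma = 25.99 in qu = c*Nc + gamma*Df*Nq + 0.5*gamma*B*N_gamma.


Compute qu = c*Nc + gamma*Df*Nq + 0.5*gamma*B*N_gamma
Term 1: 38.4 * 32.67 = 1254.528
Term 2: 19.8 * 2.1 * 20.63 = 857.7954
Term 3: 0.5 * 19.8 * 3.3 * 25.99 = 849.0933
qu = 1254.528 + 857.7954 + 849.0933
qu = 2961.42 kPa


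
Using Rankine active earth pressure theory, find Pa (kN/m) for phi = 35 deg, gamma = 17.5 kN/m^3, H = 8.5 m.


Result: 171.32 kN/m

Derivation:
Compute active earth pressure coefficient:
Ka = tan^2(45 - phi/2) = tan^2(27.5) = 0.27099
Compute active force:
Pa = 0.5 * Ka * gamma * H^2
Pa = 0.5 * 0.27099 * 17.5 * 8.5^2
Pa = 171.32 kN/m


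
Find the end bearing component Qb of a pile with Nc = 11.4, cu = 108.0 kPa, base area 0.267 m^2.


Using Qb = Nc * cu * Ab
Qb = 11.4 * 108.0 * 0.267
Qb = 328.73 kN


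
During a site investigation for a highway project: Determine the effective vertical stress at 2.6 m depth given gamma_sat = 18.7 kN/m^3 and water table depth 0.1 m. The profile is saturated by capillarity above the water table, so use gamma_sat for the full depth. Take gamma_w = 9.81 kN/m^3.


Result: 24.1 kPa

Derivation:
Total stress = gamma_sat * depth
sigma = 18.7 * 2.6 = 48.62 kPa
Pore water pressure u = gamma_w * (depth - d_wt)
u = 9.81 * (2.6 - 0.1) = 24.525 kPa
Effective stress = sigma - u
sigma' = 48.62 - 24.525 = 24.1 kPa


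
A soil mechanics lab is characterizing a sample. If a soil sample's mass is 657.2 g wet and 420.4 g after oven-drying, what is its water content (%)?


Result: 56.33 %

Derivation:
Using w = (m_wet - m_dry) / m_dry * 100
m_wet - m_dry = 657.2 - 420.4 = 236.8 g
w = 236.8 / 420.4 * 100
w = 56.33 %


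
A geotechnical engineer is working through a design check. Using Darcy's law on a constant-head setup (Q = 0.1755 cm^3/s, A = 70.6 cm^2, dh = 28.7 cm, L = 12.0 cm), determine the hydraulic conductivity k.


Compute hydraulic gradient:
i = dh / L = 28.7 / 12.0 = 2.39167
Then apply Darcy's law:
k = Q / (A * i)
k = 0.1755 / (70.6 * 2.39167)
k = 0.1755 / 168.852
k = 0.001039 cm/s


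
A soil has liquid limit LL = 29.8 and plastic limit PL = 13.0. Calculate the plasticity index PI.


Using PI = LL - PL
PI = 29.8 - 13.0
PI = 16.8


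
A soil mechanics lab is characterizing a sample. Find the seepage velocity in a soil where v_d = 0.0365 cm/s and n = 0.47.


Result: 0.07766 cm/s

Derivation:
Using v_s = v_d / n
v_s = 0.0365 / 0.47
v_s = 0.07766 cm/s


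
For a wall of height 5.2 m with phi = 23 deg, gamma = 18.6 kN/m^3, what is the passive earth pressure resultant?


Result: 574.02 kN/m

Derivation:
Compute passive earth pressure coefficient:
Kp = tan^2(45 + phi/2) = tan^2(56.5) = 2.282623
Compute passive force:
Pp = 0.5 * Kp * gamma * H^2
Pp = 0.5 * 2.282623 * 18.6 * 5.2^2
Pp = 574.02 kN/m


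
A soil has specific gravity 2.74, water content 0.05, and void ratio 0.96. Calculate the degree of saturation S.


Using S = Gs * w / e
S = 2.74 * 0.05 / 0.96
S = 0.1427


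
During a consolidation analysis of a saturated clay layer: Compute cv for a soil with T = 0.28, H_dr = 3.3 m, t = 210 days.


Result: 0.01452 m^2/day

Derivation:
Using cv = T * H_dr^2 / t
H_dr^2 = 3.3^2 = 10.89
cv = 0.28 * 10.89 / 210
cv = 0.01452 m^2/day


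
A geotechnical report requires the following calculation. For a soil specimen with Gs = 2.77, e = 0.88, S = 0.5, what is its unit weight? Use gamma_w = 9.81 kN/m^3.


Using gamma = gamma_w * (Gs + S*e) / (1 + e)
Numerator: Gs + S*e = 2.77 + 0.5*0.88 = 3.21
Denominator: 1 + e = 1 + 0.88 = 1.88
gamma = 9.81 * 3.21 / 1.88
gamma = 16.75 kN/m^3


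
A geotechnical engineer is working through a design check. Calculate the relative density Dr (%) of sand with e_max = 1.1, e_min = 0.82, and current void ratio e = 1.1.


Using Dr = (e_max - e) / (e_max - e_min) * 100
e_max - e = 1.1 - 1.1 = 0.0
e_max - e_min = 1.1 - 0.82 = 0.28
Dr = 0.0 / 0.28 * 100
Dr = 0.0 %


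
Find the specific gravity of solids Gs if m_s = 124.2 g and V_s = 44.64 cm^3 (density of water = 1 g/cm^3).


Using Gs = m_s / (V_s * rho_w)
Since rho_w = 1 g/cm^3:
Gs = 124.2 / 44.64
Gs = 2.782


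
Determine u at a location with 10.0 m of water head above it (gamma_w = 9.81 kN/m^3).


Result: 98.1 kPa

Derivation:
Using u = gamma_w * h_w
u = 9.81 * 10.0
u = 98.1 kPa


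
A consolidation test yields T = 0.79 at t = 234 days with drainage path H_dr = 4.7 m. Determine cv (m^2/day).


Result: 0.07458 m^2/day

Derivation:
Using cv = T * H_dr^2 / t
H_dr^2 = 4.7^2 = 22.09
cv = 0.79 * 22.09 / 234
cv = 0.07458 m^2/day


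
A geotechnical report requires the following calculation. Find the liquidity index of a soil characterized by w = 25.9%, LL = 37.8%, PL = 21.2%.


Result: 0.283

Derivation:
First compute the plasticity index:
PI = LL - PL = 37.8 - 21.2 = 16.6
Then compute the liquidity index:
LI = (w - PL) / PI
LI = (25.9 - 21.2) / 16.6
LI = 0.283


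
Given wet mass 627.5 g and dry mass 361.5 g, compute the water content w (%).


Using w = (m_wet - m_dry) / m_dry * 100
m_wet - m_dry = 627.5 - 361.5 = 266.0 g
w = 266.0 / 361.5 * 100
w = 73.58 %


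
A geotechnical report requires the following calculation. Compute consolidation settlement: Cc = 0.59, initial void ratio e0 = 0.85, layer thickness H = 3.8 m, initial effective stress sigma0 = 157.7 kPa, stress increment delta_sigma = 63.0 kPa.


Using Sc = Cc * H / (1 + e0) * log10((sigma0 + delta_sigma) / sigma0)
Stress ratio = (157.7 + 63.0) / 157.7 = 1.39949
log10(1.39949) = 0.145971
Cc * H / (1 + e0) = 0.59 * 3.8 / (1 + 0.85) = 1.21189
Sc = 1.21189 * 0.145971
Sc = 0.1769 m


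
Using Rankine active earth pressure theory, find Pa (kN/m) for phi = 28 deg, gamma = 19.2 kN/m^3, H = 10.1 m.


Result: 353.56 kN/m

Derivation:
Compute active earth pressure coefficient:
Ka = tan^2(45 - phi/2) = tan^2(31.0) = 0.361033
Compute active force:
Pa = 0.5 * Ka * gamma * H^2
Pa = 0.5 * 0.361033 * 19.2 * 10.1^2
Pa = 353.56 kN/m


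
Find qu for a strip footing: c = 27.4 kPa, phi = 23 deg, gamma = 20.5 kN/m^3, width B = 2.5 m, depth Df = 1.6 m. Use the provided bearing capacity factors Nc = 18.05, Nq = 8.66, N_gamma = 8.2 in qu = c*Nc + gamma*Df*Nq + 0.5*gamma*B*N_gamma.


Compute qu = c*Nc + gamma*Df*Nq + 0.5*gamma*B*N_gamma
Term 1: 27.4 * 18.05 = 494.57
Term 2: 20.5 * 1.6 * 8.66 = 284.048
Term 3: 0.5 * 20.5 * 2.5 * 8.2 = 210.125
qu = 494.57 + 284.048 + 210.125
qu = 988.74 kPa


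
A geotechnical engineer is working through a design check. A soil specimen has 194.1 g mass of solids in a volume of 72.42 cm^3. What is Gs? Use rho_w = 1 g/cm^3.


Result: 2.68

Derivation:
Using Gs = m_s / (V_s * rho_w)
Since rho_w = 1 g/cm^3:
Gs = 194.1 / 72.42
Gs = 2.68


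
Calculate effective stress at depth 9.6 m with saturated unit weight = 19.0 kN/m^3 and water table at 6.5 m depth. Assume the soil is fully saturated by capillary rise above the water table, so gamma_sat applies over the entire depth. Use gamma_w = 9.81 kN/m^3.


Result: 151.99 kPa

Derivation:
Total stress = gamma_sat * depth
sigma = 19.0 * 9.6 = 182.4 kPa
Pore water pressure u = gamma_w * (depth - d_wt)
u = 9.81 * (9.6 - 6.5) = 30.411 kPa
Effective stress = sigma - u
sigma' = 182.4 - 30.411 = 151.99 kPa


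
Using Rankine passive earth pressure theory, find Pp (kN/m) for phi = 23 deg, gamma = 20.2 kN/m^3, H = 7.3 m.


Compute passive earth pressure coefficient:
Kp = tan^2(45 + phi/2) = tan^2(56.5) = 2.282623
Compute passive force:
Pp = 0.5 * Kp * gamma * H^2
Pp = 0.5 * 2.282623 * 20.2 * 7.3^2
Pp = 1228.57 kN/m


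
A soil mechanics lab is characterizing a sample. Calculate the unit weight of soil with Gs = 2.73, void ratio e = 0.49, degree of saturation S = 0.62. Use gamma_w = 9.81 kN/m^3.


Using gamma = gamma_w * (Gs + S*e) / (1 + e)
Numerator: Gs + S*e = 2.73 + 0.62*0.49 = 3.0338
Denominator: 1 + e = 1 + 0.49 = 1.49
gamma = 9.81 * 3.0338 / 1.49
gamma = 19.974 kN/m^3


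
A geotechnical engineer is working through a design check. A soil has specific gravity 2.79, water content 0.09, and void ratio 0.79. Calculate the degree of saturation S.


Result: 0.3178

Derivation:
Using S = Gs * w / e
S = 2.79 * 0.09 / 0.79
S = 0.3178


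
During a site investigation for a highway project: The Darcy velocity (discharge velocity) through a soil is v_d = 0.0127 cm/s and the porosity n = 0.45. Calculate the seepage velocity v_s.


Using v_s = v_d / n
v_s = 0.0127 / 0.45
v_s = 0.02822 cm/s


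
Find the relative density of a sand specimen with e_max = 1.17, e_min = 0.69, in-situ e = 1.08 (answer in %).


Using Dr = (e_max - e) / (e_max - e_min) * 100
e_max - e = 1.17 - 1.08 = 0.09
e_max - e_min = 1.17 - 0.69 = 0.48
Dr = 0.09 / 0.48 * 100
Dr = 18.75 %


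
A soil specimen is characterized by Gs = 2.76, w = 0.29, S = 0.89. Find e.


Using the relation e = Gs * w / S
e = 2.76 * 0.29 / 0.89
e = 0.8993


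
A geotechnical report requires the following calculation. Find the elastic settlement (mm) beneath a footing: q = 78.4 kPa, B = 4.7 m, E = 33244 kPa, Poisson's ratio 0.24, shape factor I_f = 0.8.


Using Se = q * B * (1 - nu^2) * I_f / E
1 - nu^2 = 1 - 0.24^2 = 0.9424
Se = 78.4 * 4.7 * 0.9424 * 0.8 / 33244
Se = 0.008357 m
Convert to mm: Se = 0.008357 * 1000 = 8.357 mm


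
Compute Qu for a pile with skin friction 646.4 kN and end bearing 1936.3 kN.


Using Qu = Qf + Qb
Qu = 646.4 + 1936.3
Qu = 2582.7 kN


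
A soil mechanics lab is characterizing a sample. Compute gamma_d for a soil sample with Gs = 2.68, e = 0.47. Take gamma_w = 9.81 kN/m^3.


Using gamma_d = Gs * gamma_w / (1 + e)
gamma_d = 2.68 * 9.81 / (1 + 0.47)
gamma_d = 2.68 * 9.81 / 1.47
gamma_d = 17.885 kN/m^3


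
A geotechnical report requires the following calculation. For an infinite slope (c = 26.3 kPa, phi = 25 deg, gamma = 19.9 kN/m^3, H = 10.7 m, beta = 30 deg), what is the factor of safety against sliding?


Using Fs = c / (gamma*H*sin(beta)*cos(beta)) + tan(phi)/tan(beta)
Cohesion contribution = 26.3 / (19.9*10.7*sin(30)*cos(30))
Cohesion contribution = 0.285245
Friction contribution = tan(25)/tan(30) = 0.807669
Fs = 0.285245 + 0.807669
Fs = 1.093


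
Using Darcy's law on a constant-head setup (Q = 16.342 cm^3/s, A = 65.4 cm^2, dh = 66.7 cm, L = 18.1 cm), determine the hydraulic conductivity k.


Compute hydraulic gradient:
i = dh / L = 66.7 / 18.1 = 3.68508
Then apply Darcy's law:
k = Q / (A * i)
k = 16.342 / (65.4 * 3.68508)
k = 16.342 / 241.004
k = 0.067808 cm/s


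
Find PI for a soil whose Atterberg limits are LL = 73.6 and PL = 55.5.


Using PI = LL - PL
PI = 73.6 - 55.5
PI = 18.1


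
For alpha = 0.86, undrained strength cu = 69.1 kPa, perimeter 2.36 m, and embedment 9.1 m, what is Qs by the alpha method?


Using Qs = alpha * cu * perimeter * L
Qs = 0.86 * 69.1 * 2.36 * 9.1
Qs = 1276.23 kN


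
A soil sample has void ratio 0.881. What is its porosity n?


Using the relation n = e / (1 + e)
n = 0.881 / (1 + 0.881)
n = 0.881 / 1.881
n = 0.4684


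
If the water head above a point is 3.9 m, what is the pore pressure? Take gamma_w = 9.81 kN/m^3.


Result: 38.26 kPa

Derivation:
Using u = gamma_w * h_w
u = 9.81 * 3.9
u = 38.26 kPa


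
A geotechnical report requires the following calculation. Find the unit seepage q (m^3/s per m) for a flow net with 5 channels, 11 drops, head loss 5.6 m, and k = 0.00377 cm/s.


Result: 9.596e-05 m^3/s per m

Derivation:
Convert k to m/s for unit consistency with H:
k = 0.00377 cm/s = 0.00377 / 100 m/s = 3.77e-05 m/s
Using q = k * H * Nf / Nd
Nf / Nd = 5 / 11 = 0.4545
q = 3.77e-05 * 5.6 * 0.4545
q = 9.596e-05 m^3/s per m


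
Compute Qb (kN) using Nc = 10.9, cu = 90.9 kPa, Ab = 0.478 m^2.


Using Qb = Nc * cu * Ab
Qb = 10.9 * 90.9 * 0.478
Qb = 473.61 kN


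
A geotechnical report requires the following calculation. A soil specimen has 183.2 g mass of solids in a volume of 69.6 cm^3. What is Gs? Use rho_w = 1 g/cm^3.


Result: 2.632

Derivation:
Using Gs = m_s / (V_s * rho_w)
Since rho_w = 1 g/cm^3:
Gs = 183.2 / 69.6
Gs = 2.632


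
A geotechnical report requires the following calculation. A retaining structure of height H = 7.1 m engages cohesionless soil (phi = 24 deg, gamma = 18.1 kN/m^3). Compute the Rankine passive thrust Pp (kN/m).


Compute passive earth pressure coefficient:
Kp = tan^2(45 + phi/2) = tan^2(57.0) = 2.371184
Compute passive force:
Pp = 0.5 * Kp * gamma * H^2
Pp = 0.5 * 2.371184 * 18.1 * 7.1^2
Pp = 1081.76 kN/m


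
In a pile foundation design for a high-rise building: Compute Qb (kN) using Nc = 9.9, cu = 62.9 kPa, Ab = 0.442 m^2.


Result: 275.24 kN

Derivation:
Using Qb = Nc * cu * Ab
Qb = 9.9 * 62.9 * 0.442
Qb = 275.24 kN


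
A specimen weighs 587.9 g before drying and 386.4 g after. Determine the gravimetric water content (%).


Using w = (m_wet - m_dry) / m_dry * 100
m_wet - m_dry = 587.9 - 386.4 = 201.5 g
w = 201.5 / 386.4 * 100
w = 52.15 %


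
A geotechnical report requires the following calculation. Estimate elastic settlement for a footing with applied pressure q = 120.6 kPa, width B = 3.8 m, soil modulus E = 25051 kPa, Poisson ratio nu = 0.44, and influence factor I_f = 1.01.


Result: 14.9 mm

Derivation:
Using Se = q * B * (1 - nu^2) * I_f / E
1 - nu^2 = 1 - 0.44^2 = 0.8064
Se = 120.6 * 3.8 * 0.8064 * 1.01 / 25051
Se = 0.014900 m
Convert to mm: Se = 0.014900 * 1000 = 14.9 mm


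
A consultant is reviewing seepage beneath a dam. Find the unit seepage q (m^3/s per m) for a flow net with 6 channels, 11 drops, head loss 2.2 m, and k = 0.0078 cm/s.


Result: 9.36e-05 m^3/s per m

Derivation:
Convert k to m/s for unit consistency with H:
k = 0.0078 cm/s = 0.0078 / 100 m/s = 7.8e-05 m/s
Using q = k * H * Nf / Nd
Nf / Nd = 6 / 11 = 0.5455
q = 7.8e-05 * 2.2 * 0.5455
q = 9.36e-05 m^3/s per m


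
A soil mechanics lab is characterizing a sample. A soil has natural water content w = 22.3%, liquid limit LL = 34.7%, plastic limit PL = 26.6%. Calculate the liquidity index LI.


First compute the plasticity index:
PI = LL - PL = 34.7 - 26.6 = 8.1
Then compute the liquidity index:
LI = (w - PL) / PI
LI = (22.3 - 26.6) / 8.1
LI = -0.531


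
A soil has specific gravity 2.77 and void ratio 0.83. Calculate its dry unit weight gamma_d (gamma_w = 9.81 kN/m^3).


Using gamma_d = Gs * gamma_w / (1 + e)
gamma_d = 2.77 * 9.81 / (1 + 0.83)
gamma_d = 2.77 * 9.81 / 1.83
gamma_d = 14.849 kN/m^3


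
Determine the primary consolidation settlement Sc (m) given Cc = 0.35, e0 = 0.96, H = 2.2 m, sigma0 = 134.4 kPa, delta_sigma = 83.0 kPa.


Result: 0.0821 m

Derivation:
Using Sc = Cc * H / (1 + e0) * log10((sigma0 + delta_sigma) / sigma0)
Stress ratio = (134.4 + 83.0) / 134.4 = 1.61756
log10(1.61756) = 0.20886
Cc * H / (1 + e0) = 0.35 * 2.2 / (1 + 0.96) = 0.392857
Sc = 0.392857 * 0.20886
Sc = 0.0821 m


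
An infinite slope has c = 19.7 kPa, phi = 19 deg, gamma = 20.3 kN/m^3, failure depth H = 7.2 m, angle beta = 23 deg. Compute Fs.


Result: 1.186

Derivation:
Using Fs = c / (gamma*H*sin(beta)*cos(beta)) + tan(phi)/tan(beta)
Cohesion contribution = 19.7 / (20.3*7.2*sin(23)*cos(23))
Cohesion contribution = 0.374743
Friction contribution = tan(19)/tan(23) = 0.811185
Fs = 0.374743 + 0.811185
Fs = 1.186


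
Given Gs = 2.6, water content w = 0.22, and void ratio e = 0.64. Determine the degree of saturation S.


Using S = Gs * w / e
S = 2.6 * 0.22 / 0.64
S = 0.8938


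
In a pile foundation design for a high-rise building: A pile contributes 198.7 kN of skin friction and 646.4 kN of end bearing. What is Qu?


Result: 845.1 kN

Derivation:
Using Qu = Qf + Qb
Qu = 198.7 + 646.4
Qu = 845.1 kN


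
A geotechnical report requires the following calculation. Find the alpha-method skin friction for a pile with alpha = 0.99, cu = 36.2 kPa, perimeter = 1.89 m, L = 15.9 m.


Using Qs = alpha * cu * perimeter * L
Qs = 0.99 * 36.2 * 1.89 * 15.9
Qs = 1076.97 kN


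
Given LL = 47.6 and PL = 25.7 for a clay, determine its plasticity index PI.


Using PI = LL - PL
PI = 47.6 - 25.7
PI = 21.9


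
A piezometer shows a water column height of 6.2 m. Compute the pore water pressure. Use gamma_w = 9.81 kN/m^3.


Result: 60.82 kPa

Derivation:
Using u = gamma_w * h_w
u = 9.81 * 6.2
u = 60.82 kPa


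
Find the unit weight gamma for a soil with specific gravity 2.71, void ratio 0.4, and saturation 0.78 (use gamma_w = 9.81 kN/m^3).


Using gamma = gamma_w * (Gs + S*e) / (1 + e)
Numerator: Gs + S*e = 2.71 + 0.78*0.4 = 3.022
Denominator: 1 + e = 1 + 0.4 = 1.4
gamma = 9.81 * 3.022 / 1.4
gamma = 21.176 kN/m^3


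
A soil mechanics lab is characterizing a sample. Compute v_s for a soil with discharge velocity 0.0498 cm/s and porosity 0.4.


Using v_s = v_d / n
v_s = 0.0498 / 0.4
v_s = 0.1245 cm/s


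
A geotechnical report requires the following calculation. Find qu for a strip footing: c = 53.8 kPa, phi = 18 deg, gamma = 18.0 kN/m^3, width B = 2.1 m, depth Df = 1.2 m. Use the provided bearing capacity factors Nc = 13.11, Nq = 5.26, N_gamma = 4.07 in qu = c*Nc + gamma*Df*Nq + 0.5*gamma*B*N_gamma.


Result: 895.86 kPa

Derivation:
Compute qu = c*Nc + gamma*Df*Nq + 0.5*gamma*B*N_gamma
Term 1: 53.8 * 13.11 = 705.318
Term 2: 18.0 * 1.2 * 5.26 = 113.616
Term 3: 0.5 * 18.0 * 2.1 * 4.07 = 76.923
qu = 705.318 + 113.616 + 76.923
qu = 895.86 kPa


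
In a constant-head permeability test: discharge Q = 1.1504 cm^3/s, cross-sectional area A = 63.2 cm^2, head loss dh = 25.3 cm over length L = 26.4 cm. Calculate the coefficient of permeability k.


Result: 0.018994 cm/s

Derivation:
Compute hydraulic gradient:
i = dh / L = 25.3 / 26.4 = 0.958333
Then apply Darcy's law:
k = Q / (A * i)
k = 1.1504 / (63.2 * 0.958333)
k = 1.1504 / 60.5667
k = 0.018994 cm/s


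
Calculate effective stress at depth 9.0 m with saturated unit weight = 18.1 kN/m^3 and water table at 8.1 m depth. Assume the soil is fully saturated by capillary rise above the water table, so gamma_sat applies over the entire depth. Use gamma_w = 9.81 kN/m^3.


Result: 154.07 kPa

Derivation:
Total stress = gamma_sat * depth
sigma = 18.1 * 9.0 = 162.9 kPa
Pore water pressure u = gamma_w * (depth - d_wt)
u = 9.81 * (9.0 - 8.1) = 8.829 kPa
Effective stress = sigma - u
sigma' = 162.9 - 8.829 = 154.07 kPa


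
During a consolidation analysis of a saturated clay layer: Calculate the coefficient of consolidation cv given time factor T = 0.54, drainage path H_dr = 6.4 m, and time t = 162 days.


Result: 0.13653 m^2/day

Derivation:
Using cv = T * H_dr^2 / t
H_dr^2 = 6.4^2 = 40.96
cv = 0.54 * 40.96 / 162
cv = 0.13653 m^2/day


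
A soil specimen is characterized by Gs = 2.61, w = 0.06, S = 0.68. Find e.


Using the relation e = Gs * w / S
e = 2.61 * 0.06 / 0.68
e = 0.2303


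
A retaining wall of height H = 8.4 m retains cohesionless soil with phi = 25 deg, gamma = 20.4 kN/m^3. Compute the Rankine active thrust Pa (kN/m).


Compute active earth pressure coefficient:
Ka = tan^2(45 - phi/2) = tan^2(32.5) = 0.405859
Compute active force:
Pa = 0.5 * Ka * gamma * H^2
Pa = 0.5 * 0.405859 * 20.4 * 8.4^2
Pa = 292.1 kN/m


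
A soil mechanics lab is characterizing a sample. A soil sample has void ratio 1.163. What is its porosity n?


Result: 0.5377

Derivation:
Using the relation n = e / (1 + e)
n = 1.163 / (1 + 1.163)
n = 1.163 / 2.163
n = 0.5377


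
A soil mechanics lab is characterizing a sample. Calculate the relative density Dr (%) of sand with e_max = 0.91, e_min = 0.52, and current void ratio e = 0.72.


Result: 48.72 %

Derivation:
Using Dr = (e_max - e) / (e_max - e_min) * 100
e_max - e = 0.91 - 0.72 = 0.19
e_max - e_min = 0.91 - 0.52 = 0.39
Dr = 0.19 / 0.39 * 100
Dr = 48.72 %


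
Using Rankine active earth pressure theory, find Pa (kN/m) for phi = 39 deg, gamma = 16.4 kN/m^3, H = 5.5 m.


Result: 56.43 kN/m

Derivation:
Compute active earth pressure coefficient:
Ka = tan^2(45 - phi/2) = tan^2(25.5) = 0.227506
Compute active force:
Pa = 0.5 * Ka * gamma * H^2
Pa = 0.5 * 0.227506 * 16.4 * 5.5^2
Pa = 56.43 kN/m


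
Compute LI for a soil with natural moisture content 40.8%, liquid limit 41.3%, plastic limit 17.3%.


First compute the plasticity index:
PI = LL - PL = 41.3 - 17.3 = 24.0
Then compute the liquidity index:
LI = (w - PL) / PI
LI = (40.8 - 17.3) / 24.0
LI = 0.979


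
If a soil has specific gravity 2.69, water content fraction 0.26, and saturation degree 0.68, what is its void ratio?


Using the relation e = Gs * w / S
e = 2.69 * 0.26 / 0.68
e = 1.0285


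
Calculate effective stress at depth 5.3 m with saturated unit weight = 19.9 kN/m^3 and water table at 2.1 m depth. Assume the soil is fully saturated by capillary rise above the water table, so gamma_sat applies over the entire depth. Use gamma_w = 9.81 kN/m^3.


Result: 74.08 kPa

Derivation:
Total stress = gamma_sat * depth
sigma = 19.9 * 5.3 = 105.47 kPa
Pore water pressure u = gamma_w * (depth - d_wt)
u = 9.81 * (5.3 - 2.1) = 31.392 kPa
Effective stress = sigma - u
sigma' = 105.47 - 31.392 = 74.08 kPa


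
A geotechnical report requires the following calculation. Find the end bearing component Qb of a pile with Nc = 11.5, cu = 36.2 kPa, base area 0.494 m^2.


Using Qb = Nc * cu * Ab
Qb = 11.5 * 36.2 * 0.494
Qb = 205.65 kN


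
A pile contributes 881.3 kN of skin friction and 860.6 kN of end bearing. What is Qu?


Using Qu = Qf + Qb
Qu = 881.3 + 860.6
Qu = 1741.9 kN


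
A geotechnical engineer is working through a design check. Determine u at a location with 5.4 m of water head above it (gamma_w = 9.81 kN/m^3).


Using u = gamma_w * h_w
u = 9.81 * 5.4
u = 52.97 kPa


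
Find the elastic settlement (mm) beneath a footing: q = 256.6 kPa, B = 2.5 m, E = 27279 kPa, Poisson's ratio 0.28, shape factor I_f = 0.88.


Using Se = q * B * (1 - nu^2) * I_f / E
1 - nu^2 = 1 - 0.28^2 = 0.9216
Se = 256.6 * 2.5 * 0.9216 * 0.88 / 27279
Se = 0.019072 m
Convert to mm: Se = 0.019072 * 1000 = 19.072 mm


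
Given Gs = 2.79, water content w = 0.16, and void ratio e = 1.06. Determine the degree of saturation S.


Result: 0.4211

Derivation:
Using S = Gs * w / e
S = 2.79 * 0.16 / 1.06
S = 0.4211


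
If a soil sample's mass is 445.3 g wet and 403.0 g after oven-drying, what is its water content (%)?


Using w = (m_wet - m_dry) / m_dry * 100
m_wet - m_dry = 445.3 - 403.0 = 42.3 g
w = 42.3 / 403.0 * 100
w = 10.5 %


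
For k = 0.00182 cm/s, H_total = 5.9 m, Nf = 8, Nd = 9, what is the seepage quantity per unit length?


Result: 9.545e-05 m^3/s per m

Derivation:
Convert k to m/s for unit consistency with H:
k = 0.00182 cm/s = 0.00182 / 100 m/s = 1.82e-05 m/s
Using q = k * H * Nf / Nd
Nf / Nd = 8 / 9 = 0.8889
q = 1.82e-05 * 5.9 * 0.8889
q = 9.545e-05 m^3/s per m


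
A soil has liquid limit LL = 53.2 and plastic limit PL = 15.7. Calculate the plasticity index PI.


Using PI = LL - PL
PI = 53.2 - 15.7
PI = 37.5


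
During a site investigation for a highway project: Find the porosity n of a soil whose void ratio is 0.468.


Using the relation n = e / (1 + e)
n = 0.468 / (1 + 0.468)
n = 0.468 / 1.468
n = 0.3188


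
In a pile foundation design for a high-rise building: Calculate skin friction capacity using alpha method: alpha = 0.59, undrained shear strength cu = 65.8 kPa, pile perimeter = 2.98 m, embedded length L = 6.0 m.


Using Qs = alpha * cu * perimeter * L
Qs = 0.59 * 65.8 * 2.98 * 6.0
Qs = 694.14 kN


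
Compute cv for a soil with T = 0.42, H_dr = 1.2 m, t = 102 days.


Result: 0.00593 m^2/day

Derivation:
Using cv = T * H_dr^2 / t
H_dr^2 = 1.2^2 = 1.44
cv = 0.42 * 1.44 / 102
cv = 0.00593 m^2/day


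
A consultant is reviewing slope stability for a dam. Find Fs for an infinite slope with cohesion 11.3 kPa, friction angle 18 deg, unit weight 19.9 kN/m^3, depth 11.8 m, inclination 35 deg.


Using Fs = c / (gamma*H*sin(beta)*cos(beta)) + tan(phi)/tan(beta)
Cohesion contribution = 11.3 / (19.9*11.8*sin(35)*cos(35))
Cohesion contribution = 0.102421
Friction contribution = tan(18)/tan(35) = 0.464033
Fs = 0.102421 + 0.464033
Fs = 0.566


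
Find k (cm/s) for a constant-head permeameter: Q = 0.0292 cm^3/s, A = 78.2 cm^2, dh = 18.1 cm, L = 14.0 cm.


Compute hydraulic gradient:
i = dh / L = 18.1 / 14.0 = 1.29286
Then apply Darcy's law:
k = Q / (A * i)
k = 0.0292 / (78.2 * 1.29286)
k = 0.0292 / 101.101
k = 0.000289 cm/s


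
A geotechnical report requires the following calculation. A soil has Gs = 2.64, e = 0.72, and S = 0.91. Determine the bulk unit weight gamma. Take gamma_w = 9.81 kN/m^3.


Using gamma = gamma_w * (Gs + S*e) / (1 + e)
Numerator: Gs + S*e = 2.64 + 0.91*0.72 = 3.2952
Denominator: 1 + e = 1 + 0.72 = 1.72
gamma = 9.81 * 3.2952 / 1.72
gamma = 18.794 kN/m^3


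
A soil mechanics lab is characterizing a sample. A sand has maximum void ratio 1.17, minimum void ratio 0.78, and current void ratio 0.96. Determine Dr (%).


Using Dr = (e_max - e) / (e_max - e_min) * 100
e_max - e = 1.17 - 0.96 = 0.21
e_max - e_min = 1.17 - 0.78 = 0.39
Dr = 0.21 / 0.39 * 100
Dr = 53.85 %


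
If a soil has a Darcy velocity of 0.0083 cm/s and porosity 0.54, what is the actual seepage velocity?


Using v_s = v_d / n
v_s = 0.0083 / 0.54
v_s = 0.01537 cm/s


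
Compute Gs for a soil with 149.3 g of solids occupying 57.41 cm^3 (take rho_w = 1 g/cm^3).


Using Gs = m_s / (V_s * rho_w)
Since rho_w = 1 g/cm^3:
Gs = 149.3 / 57.41
Gs = 2.601


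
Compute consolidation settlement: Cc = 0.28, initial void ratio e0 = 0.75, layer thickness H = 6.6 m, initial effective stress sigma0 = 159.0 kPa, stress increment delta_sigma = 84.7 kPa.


Using Sc = Cc * H / (1 + e0) * log10((sigma0 + delta_sigma) / sigma0)
Stress ratio = (159.0 + 84.7) / 159.0 = 1.5327
log10(1.5327) = 0.185458
Cc * H / (1 + e0) = 0.28 * 6.6 / (1 + 0.75) = 1.056
Sc = 1.056 * 0.185458
Sc = 0.1958 m


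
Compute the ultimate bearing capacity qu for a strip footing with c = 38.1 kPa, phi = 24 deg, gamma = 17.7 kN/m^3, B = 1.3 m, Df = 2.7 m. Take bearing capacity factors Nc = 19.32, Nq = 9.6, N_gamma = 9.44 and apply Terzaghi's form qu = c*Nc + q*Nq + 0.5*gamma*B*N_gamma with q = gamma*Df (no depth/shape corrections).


Compute qu = c*Nc + gamma*Df*Nq + 0.5*gamma*B*N_gamma
Term 1: 38.1 * 19.32 = 736.092
Term 2: 17.7 * 2.7 * 9.6 = 458.784
Term 3: 0.5 * 17.7 * 1.3 * 9.44 = 108.6072
qu = 736.092 + 458.784 + 108.6072
qu = 1303.48 kPa


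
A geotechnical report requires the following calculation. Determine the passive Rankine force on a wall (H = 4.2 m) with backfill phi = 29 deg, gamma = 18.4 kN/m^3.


Compute passive earth pressure coefficient:
Kp = tan^2(45 + phi/2) = tan^2(59.5) = 2.88206
Compute passive force:
Pp = 0.5 * Kp * gamma * H^2
Pp = 0.5 * 2.88206 * 18.4 * 4.2^2
Pp = 467.72 kN/m


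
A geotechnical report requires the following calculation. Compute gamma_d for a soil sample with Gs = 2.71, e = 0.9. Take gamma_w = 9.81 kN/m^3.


Using gamma_d = Gs * gamma_w / (1 + e)
gamma_d = 2.71 * 9.81 / (1 + 0.9)
gamma_d = 2.71 * 9.81 / 1.9
gamma_d = 13.992 kN/m^3


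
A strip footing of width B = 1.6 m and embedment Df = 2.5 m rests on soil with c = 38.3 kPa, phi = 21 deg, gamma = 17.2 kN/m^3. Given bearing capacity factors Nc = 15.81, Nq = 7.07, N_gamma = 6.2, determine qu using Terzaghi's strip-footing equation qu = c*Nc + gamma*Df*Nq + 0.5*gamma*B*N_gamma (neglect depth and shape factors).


Compute qu = c*Nc + gamma*Df*Nq + 0.5*gamma*B*N_gamma
Term 1: 38.3 * 15.81 = 605.523
Term 2: 17.2 * 2.5 * 7.07 = 304.01
Term 3: 0.5 * 17.2 * 1.6 * 6.2 = 85.312
qu = 605.523 + 304.01 + 85.312
qu = 994.85 kPa


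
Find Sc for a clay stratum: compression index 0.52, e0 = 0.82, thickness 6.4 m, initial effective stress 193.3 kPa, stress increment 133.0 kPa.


Using Sc = Cc * H / (1 + e0) * log10((sigma0 + delta_sigma) / sigma0)
Stress ratio = (193.3 + 133.0) / 193.3 = 1.68805
log10(1.68805) = 0.227385
Cc * H / (1 + e0) = 0.52 * 6.4 / (1 + 0.82) = 1.82857
Sc = 1.82857 * 0.227385
Sc = 0.4158 m


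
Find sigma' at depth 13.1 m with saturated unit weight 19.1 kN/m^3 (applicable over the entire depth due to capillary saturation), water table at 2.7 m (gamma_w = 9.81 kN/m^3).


Total stress = gamma_sat * depth
sigma = 19.1 * 13.1 = 250.21 kPa
Pore water pressure u = gamma_w * (depth - d_wt)
u = 9.81 * (13.1 - 2.7) = 102.024 kPa
Effective stress = sigma - u
sigma' = 250.21 - 102.024 = 148.19 kPa


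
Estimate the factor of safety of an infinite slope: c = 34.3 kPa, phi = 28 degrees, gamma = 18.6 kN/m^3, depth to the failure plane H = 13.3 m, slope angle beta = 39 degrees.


Result: 0.94

Derivation:
Using Fs = c / (gamma*H*sin(beta)*cos(beta)) + tan(phi)/tan(beta)
Cohesion contribution = 34.3 / (18.6*13.3*sin(39)*cos(39))
Cohesion contribution = 0.283501
Friction contribution = tan(28)/tan(39) = 0.656606
Fs = 0.283501 + 0.656606
Fs = 0.94


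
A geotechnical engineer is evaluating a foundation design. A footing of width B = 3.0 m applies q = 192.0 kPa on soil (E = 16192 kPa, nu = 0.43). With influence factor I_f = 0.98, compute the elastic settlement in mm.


Using Se = q * B * (1 - nu^2) * I_f / E
1 - nu^2 = 1 - 0.43^2 = 0.8151
Se = 192.0 * 3.0 * 0.8151 * 0.98 / 16192
Se = 0.028416 m
Convert to mm: Se = 0.028416 * 1000 = 28.416 mm


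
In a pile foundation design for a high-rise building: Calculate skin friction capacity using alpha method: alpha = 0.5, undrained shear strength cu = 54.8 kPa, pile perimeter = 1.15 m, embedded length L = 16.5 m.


Result: 519.91 kN

Derivation:
Using Qs = alpha * cu * perimeter * L
Qs = 0.5 * 54.8 * 1.15 * 16.5
Qs = 519.91 kN


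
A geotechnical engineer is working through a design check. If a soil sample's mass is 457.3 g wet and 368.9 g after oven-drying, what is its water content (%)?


Result: 23.96 %

Derivation:
Using w = (m_wet - m_dry) / m_dry * 100
m_wet - m_dry = 457.3 - 368.9 = 88.4 g
w = 88.4 / 368.9 * 100
w = 23.96 %


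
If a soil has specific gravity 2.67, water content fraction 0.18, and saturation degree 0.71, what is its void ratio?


Using the relation e = Gs * w / S
e = 2.67 * 0.18 / 0.71
e = 0.6769


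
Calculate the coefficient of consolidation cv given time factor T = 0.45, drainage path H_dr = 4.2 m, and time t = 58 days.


Using cv = T * H_dr^2 / t
H_dr^2 = 4.2^2 = 17.64
cv = 0.45 * 17.64 / 58
cv = 0.13686 m^2/day


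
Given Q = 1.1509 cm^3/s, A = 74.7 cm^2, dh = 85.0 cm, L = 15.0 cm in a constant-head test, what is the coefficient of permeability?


Compute hydraulic gradient:
i = dh / L = 85.0 / 15.0 = 5.66667
Then apply Darcy's law:
k = Q / (A * i)
k = 1.1509 / (74.7 * 5.66667)
k = 1.1509 / 423.3
k = 0.002719 cm/s


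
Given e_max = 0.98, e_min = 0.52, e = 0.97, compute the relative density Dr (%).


Using Dr = (e_max - e) / (e_max - e_min) * 100
e_max - e = 0.98 - 0.97 = 0.01
e_max - e_min = 0.98 - 0.52 = 0.46
Dr = 0.01 / 0.46 * 100
Dr = 2.17 %
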